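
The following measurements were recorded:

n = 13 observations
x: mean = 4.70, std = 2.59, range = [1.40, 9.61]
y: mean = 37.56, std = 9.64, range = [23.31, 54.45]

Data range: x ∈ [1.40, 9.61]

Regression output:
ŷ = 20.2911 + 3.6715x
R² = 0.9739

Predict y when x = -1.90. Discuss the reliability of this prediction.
ŷ = 13.3153, but this is extrapolation (below the data range [1.40, 9.61]) and may be unreliable.

Prediction calculation:
ŷ = 20.2911 + 3.6715 × (-1.90)
ŷ = 13.3153

Reliability:
- Data range: x ∈ [1.40, 9.61]
- Prediction point: x = -1.90 is 3.30 units below the observed range → this is EXTRAPOLATION, not interpolation

Why that matters here:
- The linear relationship may not hold outside the observed range
- There are no observations near this x to validate the fitted line there

A defensible statement: 'if the linear trend continued to x = -1.90, y would be about 13.3153' — the premise is untested.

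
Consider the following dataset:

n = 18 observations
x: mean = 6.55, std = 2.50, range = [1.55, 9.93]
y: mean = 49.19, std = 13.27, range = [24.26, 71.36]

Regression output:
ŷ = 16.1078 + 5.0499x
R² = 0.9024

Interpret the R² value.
R² = 0.9024 means 90.24% of the variation in y is explained by the linear relationship with x. This indicates a strong fit.

R² (coefficient of determination) measures the proportion of variance in y explained by the regression model.

Here R² = 0.9024:
- Explained: 90.24% of the variation in y
- Unexplained (residual): 100% − 90.24% = 9.76%
- Rule of thumb (below 0.3 weak; 0.3 to below 0.7 moderate; 0.7 and above strong) → strong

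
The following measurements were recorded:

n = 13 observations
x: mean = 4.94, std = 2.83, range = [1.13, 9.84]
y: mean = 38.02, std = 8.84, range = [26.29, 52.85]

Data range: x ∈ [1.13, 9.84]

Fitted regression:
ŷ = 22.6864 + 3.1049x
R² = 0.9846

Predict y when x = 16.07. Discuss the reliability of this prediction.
ŷ = 72.5821, but this is extrapolation (above the data range [1.13, 9.84]) and may be unreliable.

Prediction calculation:
ŷ = 22.6864 + 3.1049 × 16.07
ŷ = 72.5821

Reliability:
- Data range: x ∈ [1.13, 9.84]
- Prediction point: x = 16.07 is 6.23 units above the observed range → this is EXTRAPOLATION, not interpolation

Why that matters here:
- There are no observations near this x to validate the fitted line there
- The linear relationship may not hold outside the observed range
- R² describes fit only over the sampled x values; it says nothing about behaviour beyond them

A defensible statement: 'if the linear trend continued to x = 16.07, y would be about 72.5821' — the premise is untested.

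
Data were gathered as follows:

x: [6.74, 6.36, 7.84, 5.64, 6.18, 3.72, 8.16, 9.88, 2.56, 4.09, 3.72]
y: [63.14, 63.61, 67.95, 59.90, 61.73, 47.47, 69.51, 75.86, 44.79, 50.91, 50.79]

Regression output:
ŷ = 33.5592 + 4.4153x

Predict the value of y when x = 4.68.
ŷ = 54.2228

To predict y for x = 4.68, substitute into the regression equation:

ŷ = 33.5592 + 4.4153 × 4.68
ŷ = 33.5592 + 20.6636
ŷ = 54.2228

This is the fitted mean response at that x — an individual observation would come with a wider prediction interval.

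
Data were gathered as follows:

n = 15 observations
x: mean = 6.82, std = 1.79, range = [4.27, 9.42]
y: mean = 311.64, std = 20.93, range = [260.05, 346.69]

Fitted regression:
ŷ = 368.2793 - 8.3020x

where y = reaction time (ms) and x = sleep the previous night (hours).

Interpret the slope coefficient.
For each additional hour of sleep, predicted reaction time decreases by approximately 8.3020 ms.

The slope β₁ = -8.3020 gives the rate at which the fitted reaction time changes with sleep.

Interpretation:
- Sleep up by 1 hour → predicted reaction time decreases by 8.3020 ms
- This is a linear approximation: the same per-unit change is assumed across the whole observed x range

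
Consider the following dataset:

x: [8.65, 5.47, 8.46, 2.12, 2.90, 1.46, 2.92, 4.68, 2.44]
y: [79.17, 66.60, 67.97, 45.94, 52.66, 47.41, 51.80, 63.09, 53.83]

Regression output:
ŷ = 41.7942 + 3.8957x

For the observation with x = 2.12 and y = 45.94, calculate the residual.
Residual = -4.1131

The residual is the difference between the actual value and the predicted value:

Residual = y - ŷ

Step 1: Calculate predicted value
ŷ = 41.7942 + 3.8957 × 2.12
ŷ = 50.0531

Step 2: Calculate residual
Residual = 45.94 - 50.0531
Residual = -4.1131

Interpretation: the model overestimates the actual value by 4.1131 at this point (negative residual → observation lies below the fitted line).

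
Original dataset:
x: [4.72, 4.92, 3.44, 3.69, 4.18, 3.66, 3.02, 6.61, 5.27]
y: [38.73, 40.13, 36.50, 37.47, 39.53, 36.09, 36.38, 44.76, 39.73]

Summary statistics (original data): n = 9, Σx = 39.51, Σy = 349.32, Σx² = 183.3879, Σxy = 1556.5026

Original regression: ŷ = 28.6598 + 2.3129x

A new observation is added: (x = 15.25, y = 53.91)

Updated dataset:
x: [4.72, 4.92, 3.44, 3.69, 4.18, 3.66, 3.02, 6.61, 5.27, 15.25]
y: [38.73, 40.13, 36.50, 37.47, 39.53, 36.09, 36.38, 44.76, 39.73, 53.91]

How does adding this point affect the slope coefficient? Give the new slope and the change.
The slope changes from 2.3129 to 1.4691 (change of -0.8438, or -36.5%).

x = 15.25 lies well outside the original x-range [3.02, 6.61] (x̄ ≈ 4.39), so this observation has high leverage and can move the slope substantially.

Step 1: Update the sums with the new point (n goes from 9 to 10)
Σx  = 39.51 + 15.25 = 54.76
Σy  = 349.32 + 53.91 = 403.23
Σx² = 183.3879 + 15.25² = 183.3879 + 232.5625 = 415.9504
Σxy = 1556.5026 + 15.25×53.91 = 1556.5026 + 822.1275 = 2378.6301

Step 2: Recompute the slope with b₁ = (nΣxy − ΣxΣy) / (nΣx² − (Σx)²)
Numerator   = 10×2378.6301 − 54.76×403.23 = 23786.3010 − 22080.8748 = 1705.4262
Denominator = 10×415.9504 − 54.76² = 4159.5040 − 2998.6576 = 1160.8464
b₁(new) = 1705.4262 / 1160.8464 = 1.4691

(Same formula on the original sums: (9×1556.5026 − 39.51×349.32) / (9×183.3879 − 39.51²) = 206.8902 / 89.4510 = 2.3129, matching the given fit.)

Step 3: Change in slope
Δβ₁ = 1.4691 − 2.3129 = -0.8438
Relative change = -0.8438 / 2.3129 × 100% = -36.5%
→ the slope decreases when the point is added.

Because the point sits below the extension of the original line at a high-leverage x, it tilts the fit down.
In practice: refit with and without it and report both if conclusions differ.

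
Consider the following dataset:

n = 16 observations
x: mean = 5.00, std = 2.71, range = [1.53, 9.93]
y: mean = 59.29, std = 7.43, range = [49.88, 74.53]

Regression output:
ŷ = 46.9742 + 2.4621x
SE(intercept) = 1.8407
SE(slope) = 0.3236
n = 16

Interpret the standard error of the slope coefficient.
The slope 2.4621 is pinned down to within about ±0.3236 (one SE) by these data — relative uncertainty 13.1%, i.e. precise.

SE(β̂₁) = s / √Sxx, where s is the residual standard deviation and Sxx = Σ(x − x̄)². It is the yardstick for how far β̂₁ = 2.4621 could plausibly be from the true slope.

Relative precision:
- SE / |β̂₁| = 0.3236 / 2.4621 = 13.1%
- Rule of thumb (under 20%: precise; 20% to under 50%: moderately precise; 50% or more: imprecise) → precise

Link to the t-test: t = β̂₁ / SE(β̂₁) = 2.4621 / 0.3236 = 7.6085, the statistic for H₀: β₁ = 0.

What drives SE(β̂₁): larger n (here n = 16) → smaller SE; wider spread of x values → smaller SE; more residual scatter → larger SE.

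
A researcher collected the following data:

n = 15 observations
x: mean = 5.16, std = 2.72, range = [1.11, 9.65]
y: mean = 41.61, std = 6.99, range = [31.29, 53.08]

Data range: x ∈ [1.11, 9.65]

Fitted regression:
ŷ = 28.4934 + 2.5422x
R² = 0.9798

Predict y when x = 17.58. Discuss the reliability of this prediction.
ŷ = 73.1853 (extrapolation — x = 17.58 lies outside [1.11, 9.65], so reliability is low).

Prediction calculation:
ŷ = 28.4934 + 2.5422 × 17.58
ŷ = 73.1853

Reliability:
- Data range: x ∈ [1.11, 9.65]
- Prediction point: x = 17.58 is 7.93 units above the observed range → this is EXTRAPOLATION, not interpolation

Why that matters here:
- R² describes fit only over the sampled x values; it says nothing about behaviour beyond them
- The linear relationship may not hold outside the observed range

A defensible statement: 'if the linear trend continued to x = 17.58, y would be about 73.1853' — the premise is untested.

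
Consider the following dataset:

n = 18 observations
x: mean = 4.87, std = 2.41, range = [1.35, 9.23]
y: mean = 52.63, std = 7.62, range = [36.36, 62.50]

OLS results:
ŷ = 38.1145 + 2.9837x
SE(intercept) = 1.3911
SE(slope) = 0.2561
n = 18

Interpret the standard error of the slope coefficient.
SE(slope) = 0.2561 measures the uncertainty in the estimated slope. The coefficient is estimated precisely (SE/|β̂₁| = 8.6%).

SE(β̂₁) = s / √Sxx, where s is the residual standard deviation and Sxx = Σ(x − x̄)². It is the yardstick for how far β̂₁ = 2.9837 could plausibly be from the true slope.

Relative precision:
- SE / |β̂₁| = 0.2561 / 2.9837 = 8.6%
- Rule of thumb (under 20%: precise; 20% to under 50%: moderately precise; 50% or more: imprecise) → precise

Rough 95% range (±2 SE): 2.9837 ± 0.5122 → (2.4715, 3.4959).

What drives SE(β̂₁): wider spread of x values → smaller SE.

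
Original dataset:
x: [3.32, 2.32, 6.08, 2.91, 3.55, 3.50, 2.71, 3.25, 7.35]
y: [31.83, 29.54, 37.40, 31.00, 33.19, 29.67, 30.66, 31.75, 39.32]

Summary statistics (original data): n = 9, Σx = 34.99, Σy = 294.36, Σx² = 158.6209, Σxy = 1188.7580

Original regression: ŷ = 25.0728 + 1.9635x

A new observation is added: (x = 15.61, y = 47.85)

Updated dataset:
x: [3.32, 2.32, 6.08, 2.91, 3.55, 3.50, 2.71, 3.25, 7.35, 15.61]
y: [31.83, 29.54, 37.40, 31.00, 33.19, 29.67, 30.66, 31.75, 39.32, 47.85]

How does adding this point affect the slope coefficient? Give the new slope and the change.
New slope β₁ = 1.3956 versus 1.9635 before: a change of -0.5679 (-28.9%).

x = 15.61 lies well outside the original x-range [2.32, 7.35] (x̄ ≈ 3.89), so this observation has high leverage and can move the slope substantially.

Step 1: Update the sums with the new point (n goes from 9 to 10)
Σx  = 34.99 + 15.61 = 50.60
Σy  = 294.36 + 47.85 = 342.21
Σx² = 158.6209 + 15.61² = 158.6209 + 243.6721 = 402.2930
Σxy = 1188.7580 + 15.61×47.85 = 1188.7580 + 746.9385 = 1935.6965

Step 2: Recompute the slope with b₁ = (nΣxy − ΣxΣy) / (nΣx² − (Σx)²)
Numerator   = 10×1935.6965 − 50.60×342.21 = 19356.9650 − 17315.8260 = 2041.1390
Denominator = 10×402.2930 − 50.60² = 4022.9300 − 2560.3600 = 1462.5700
b₁(new) = 2041.1390 / 1462.5700 = 1.3956

(Same formula on the original sums: (9×1188.7580 − 34.99×294.36) / (9×158.6209 − 34.99²) = 399.1656 / 203.2880 = 1.9635, matching the given fit.)

Step 3: Change in slope
Δβ₁ = 1.3956 − 1.9635 = -0.5679
Relative change = -0.5679 / 1.9635 × 100% = -28.9%
→ the slope decreases when the point is added.

A high-leverage point only changes the slope if it is off the original line; here y = 47.85 is below the original trend, so the slope decreases.
In practice: refit with and without it and report both if conclusions differ.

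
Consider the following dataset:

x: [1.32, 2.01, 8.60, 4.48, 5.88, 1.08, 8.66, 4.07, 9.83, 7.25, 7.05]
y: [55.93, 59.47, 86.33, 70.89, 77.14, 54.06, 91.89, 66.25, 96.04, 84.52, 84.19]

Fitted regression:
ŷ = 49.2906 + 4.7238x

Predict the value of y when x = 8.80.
ŷ = 90.8600

x = 8.80 lies inside the observed range [1.08, 9.83], so the fitted equation applies directly:

ŷ = 49.2906 + 4.7238 × 8.80
ŷ = 49.2906 + 41.5694
ŷ = 90.8600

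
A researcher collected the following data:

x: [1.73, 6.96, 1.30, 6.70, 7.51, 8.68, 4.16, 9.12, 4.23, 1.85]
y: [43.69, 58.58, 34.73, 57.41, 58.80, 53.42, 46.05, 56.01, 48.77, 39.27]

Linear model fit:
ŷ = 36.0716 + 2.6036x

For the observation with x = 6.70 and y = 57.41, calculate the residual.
Residual = 3.8943

The residual is the difference between the actual value and the predicted value:

Residual = y - ŷ

Step 1: Calculate predicted value
ŷ = 36.0716 + 2.6036 × 6.70
ŷ = 53.5157

Step 2: Calculate residual
Residual = 57.41 - 53.5157
Residual = 3.8943

Sign check: y > ŷ, so the point is above the line and the fit underestimates here.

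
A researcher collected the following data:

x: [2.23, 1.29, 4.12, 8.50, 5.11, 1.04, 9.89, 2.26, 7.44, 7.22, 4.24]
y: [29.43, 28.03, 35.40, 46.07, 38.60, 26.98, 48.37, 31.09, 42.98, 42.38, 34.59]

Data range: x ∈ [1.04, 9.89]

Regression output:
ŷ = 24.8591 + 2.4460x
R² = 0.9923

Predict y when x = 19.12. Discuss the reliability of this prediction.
ŷ = 71.6266 (extrapolation — x = 19.12 lies outside [1.04, 9.89], so reliability is low).

Prediction calculation:
ŷ = 24.8591 + 2.4460 × 19.12
ŷ = 71.6266

Reliability:
- Data range: x ∈ [1.04, 9.89]
- Prediction point: x = 19.12 is 9.23 units above the observed range → this is EXTRAPOLATION, not interpolation

Why that matters here:
- The standard error of prediction grows with (x − x̄)², and x = 19.12 is far from x̄ = 4.85
- Real relationships often flatten, saturate, or turn nonlinear at extremes

A defensible statement: 'if the linear trend continued to x = 19.12, y would be about 71.6266' — the premise is untested.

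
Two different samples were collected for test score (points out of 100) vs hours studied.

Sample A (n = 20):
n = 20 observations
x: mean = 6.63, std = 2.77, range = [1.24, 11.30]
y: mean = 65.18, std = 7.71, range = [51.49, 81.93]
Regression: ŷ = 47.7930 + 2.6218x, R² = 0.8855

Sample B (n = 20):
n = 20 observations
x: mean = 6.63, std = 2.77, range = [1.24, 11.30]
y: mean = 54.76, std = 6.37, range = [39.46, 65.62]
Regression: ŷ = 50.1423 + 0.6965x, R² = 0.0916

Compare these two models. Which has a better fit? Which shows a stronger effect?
Model A has the better fit (R² = 0.8855 vs 0.0916). Model A shows the stronger effect (|β₁| = 2.6218 vs 0.6965).

Model Comparison:

Goodness of fit (R²):
- Model A: R² = 0.8855 → 88.55% of variance in test score explained
- Model B: R² = 0.0916 → 9.16% of variance in test score explained
- 0.8855 > 0.0916 → Model A has the better fit

Which has the larger per-hour effect? (|β₁|)
- Model A: β₁ = 2.6218 → predicted test score rises 2.6218 points per additional hour of study time
- Model B: β₁ = 0.6965 → predicted test score rises 0.6965 points per additional hour of study time
- |2.6218| > |0.6965| → Model A shows the stronger marginal effect

Note: A better fit (higher R²) doesn't necessarily mean a more important relationship.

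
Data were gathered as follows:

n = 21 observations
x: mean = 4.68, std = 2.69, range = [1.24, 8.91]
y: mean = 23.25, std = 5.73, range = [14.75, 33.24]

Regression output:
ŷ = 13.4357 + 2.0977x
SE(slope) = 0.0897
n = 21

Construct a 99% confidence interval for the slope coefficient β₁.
The 99% CI for β₁ is (1.8411, 2.3543)

Confidence interval for the slope:

The 99% CI for β₁ is: β̂₁ ± t*(α/2, n-2) × SE(β̂₁)

Step 1: Find critical t-value
- Confidence level = 0.99
- Degrees of freedom = n - 2 = 21 - 2 = 19
- t*(α/2, 19) = 2.8609

Step 2: Calculate margin of error
Margin = 2.8609 × 0.0897 = 0.2566

Step 3: Construct interval
CI = 2.0977 ± 0.2566
CI = (1.8411, 2.3543)

Interpretation: each one-unit increase in x is associated with a change in mean y of between 1.8411 and 2.3543, with 99% confidence.
Since 0 is outside the interval, a two-sided test at α = 0.01 would reject H₀: β₁ = 0.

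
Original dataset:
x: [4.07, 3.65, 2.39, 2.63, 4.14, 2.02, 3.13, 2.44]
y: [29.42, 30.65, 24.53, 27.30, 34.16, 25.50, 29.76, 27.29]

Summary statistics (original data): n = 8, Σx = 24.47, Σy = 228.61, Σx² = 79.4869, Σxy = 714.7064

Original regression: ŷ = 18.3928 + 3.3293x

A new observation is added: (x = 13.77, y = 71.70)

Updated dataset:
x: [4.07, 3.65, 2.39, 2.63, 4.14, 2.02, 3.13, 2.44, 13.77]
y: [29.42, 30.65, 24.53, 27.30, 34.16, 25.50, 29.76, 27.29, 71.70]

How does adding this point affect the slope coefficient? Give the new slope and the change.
Adding the point moves β₁ from 3.3293 to 3.9957, i.e. it increases by 0.6664 (+20.0%).

x = 13.77 lies well outside the original x-range [2.02, 4.14] (x̄ ≈ 3.06), so this observation has high leverage and can move the slope substantially.

Step 1: Update the sums with the new point (n goes from 8 to 9)
Σx  = 24.47 + 13.77 = 38.24
Σy  = 228.61 + 71.70 = 300.31
Σx² = 79.4869 + 13.77² = 79.4869 + 189.6129 = 269.0998
Σxy = 714.7064 + 13.77×71.70 = 714.7064 + 987.3090 = 1702.0154

Step 2: Recompute the slope with b₁ = (nΣxy − ΣxΣy) / (nΣx² − (Σx)²)
Numerator   = 9×1702.0154 − 38.24×300.31 = 15318.1386 − 11483.8544 = 3834.2842
Denominator = 9×269.0998 − 38.24² = 2421.8982 − 1462.2976 = 959.6006
b₁(new) = 3834.2842 / 959.6006 = 3.9957

(Same formula on the original sums: (8×714.7064 − 24.47×228.61) / (8×79.4869 − 24.47²) = 123.5645 / 37.1143 = 3.3293, matching the given fit.)

Step 3: Change in slope
Δβ₁ = 3.9957 − 3.3293 = +0.6664
Relative change = +0.6664 / 3.3293 × 100% = +20.0%
→ the slope increases when the point is added.

Because the point sits above the extension of the original line at a high-leverage x, it tilts the fit up.
In practice: investigate whether it comes from the same population as the rest of the sample; examine leverage (hᵢ) and Cook's distance rather than deleting it automatically.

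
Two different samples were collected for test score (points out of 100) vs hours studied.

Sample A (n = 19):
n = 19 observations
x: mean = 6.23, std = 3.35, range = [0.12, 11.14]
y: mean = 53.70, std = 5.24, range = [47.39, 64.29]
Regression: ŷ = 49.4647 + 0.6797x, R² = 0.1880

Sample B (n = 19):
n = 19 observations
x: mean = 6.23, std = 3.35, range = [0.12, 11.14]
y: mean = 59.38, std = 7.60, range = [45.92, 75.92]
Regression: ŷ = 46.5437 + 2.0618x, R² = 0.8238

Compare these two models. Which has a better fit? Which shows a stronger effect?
Model B has the better fit (R² = 0.8238 vs 0.1880). Model B shows the stronger effect (|β₁| = 2.0618 vs 0.6797).

Model Comparison:

Which explains more variance? (R²)
- Model A: R² = 0.1880 → 18.80% of variance in test score explained
- Model B: R² = 0.8238 → 82.38% of variance in test score explained
- 0.8238 > 0.1880 → Model B has the better fit

Which has the larger per-hour effect? (|β₁|)
- Model A: β₁ = 0.6797 → predicted test score rises 0.6797 points per additional hour of study time
- Model B: β₁ = 2.0618 → predicted test score rises 2.0618 points per additional hour of study time
- |0.6797| < |2.0618| → Model B shows the stronger marginal effect

Note: A better fit (higher R²) doesn't necessarily mean a more important relationship.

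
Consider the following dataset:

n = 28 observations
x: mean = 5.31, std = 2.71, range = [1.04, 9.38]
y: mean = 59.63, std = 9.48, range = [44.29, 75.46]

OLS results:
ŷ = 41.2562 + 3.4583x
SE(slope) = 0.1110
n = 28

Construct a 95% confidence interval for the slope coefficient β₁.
The 95% CI for β₁ is (3.2301, 3.6865)

Confidence interval for the slope:

The 95% CI for β₁ is: β̂₁ ± t*(α/2, n-2) × SE(β̂₁)

Step 1: Find critical t-value
- Confidence level = 0.95
- Degrees of freedom = n - 2 = 28 - 2 = 26
- t*(α/2, 26) = 2.0555

Step 2: Calculate margin of error
Margin = 2.0555 × 0.1110 = 0.2282

Step 3: Construct interval
CI = 3.4583 ± 0.2282
CI = (3.2301, 3.6865)

Interpretation: each one-unit increase in x is associated with a change in mean y of between 3.2301 and 3.6865, with 95% confidence.
Since 0 is outside the interval, a two-sided test at α = 0.05 would reject H₀: β₁ = 0.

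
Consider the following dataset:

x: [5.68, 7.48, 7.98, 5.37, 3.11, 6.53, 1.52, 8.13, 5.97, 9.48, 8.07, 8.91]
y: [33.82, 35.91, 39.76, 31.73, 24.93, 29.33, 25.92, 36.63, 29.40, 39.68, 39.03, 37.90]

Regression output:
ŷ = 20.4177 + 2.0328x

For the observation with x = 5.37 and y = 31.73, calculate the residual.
Residual = 0.3962

The residual is the difference between the actual value and the predicted value:

Residual = y - ŷ

Step 1: Calculate predicted value
ŷ = 20.4177 + 2.0328 × 5.37
ŷ = 31.3338

Step 2: Calculate residual
Residual = 31.73 - 31.3338
Residual = 0.3962

The residual is positive, so the observed y = 31.73 sits above the regression line (the line underestimates it by 0.3962).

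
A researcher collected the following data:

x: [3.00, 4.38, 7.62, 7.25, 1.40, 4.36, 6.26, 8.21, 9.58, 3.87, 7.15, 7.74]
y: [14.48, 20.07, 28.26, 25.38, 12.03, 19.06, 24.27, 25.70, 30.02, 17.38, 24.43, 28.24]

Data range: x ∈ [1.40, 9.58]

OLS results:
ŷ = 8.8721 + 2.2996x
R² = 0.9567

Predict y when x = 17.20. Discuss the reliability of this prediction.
ŷ = 48.4252 (extrapolation — x = 17.20 lies outside [1.40, 9.58], so reliability is low).

Prediction calculation:
ŷ = 8.8721 + 2.2996 × 17.20
ŷ = 48.4252

Reliability:
- Data range: x ∈ [1.40, 9.58]
- Prediction point: x = 17.20 is 7.62 units above the observed range → this is EXTRAPOLATION, not interpolation

Why that matters here:
- Real relationships often flatten, saturate, or turn nonlinear at extremes
- There are no observations near this x to validate the fitted line there
- The linear relationship may not hold outside the observed range

Report the number if required, but flag clearly that it is an extrapolation.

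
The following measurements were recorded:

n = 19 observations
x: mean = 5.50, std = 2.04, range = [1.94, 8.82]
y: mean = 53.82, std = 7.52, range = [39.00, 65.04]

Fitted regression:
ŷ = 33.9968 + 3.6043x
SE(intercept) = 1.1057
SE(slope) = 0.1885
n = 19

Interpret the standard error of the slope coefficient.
The slope 3.6043 is pinned down to within about ±0.1885 (one SE) by these data — relative uncertainty 5.2%, i.e. precise.

SE(β̂₁) = s / √Sxx, where s is the residual standard deviation and Sxx = Σ(x − x̄)². It is the yardstick for how far β̂₁ = 3.6043 could plausibly be from the true slope.

Relative precision:
- SE / |β̂₁| = 0.1885 / 3.6043 = 5.2%
- Rule of thumb (under 20%: precise; 20% to under 50%: moderately precise; 50% or more: imprecise) → precise

Link to interval estimation: a confidence interval for β₁ is β̂₁ ± t* × 0.1885, so SE sets the half-width per unit of t*.

What drives SE(β̂₁): larger n (here n = 19) → smaller SE.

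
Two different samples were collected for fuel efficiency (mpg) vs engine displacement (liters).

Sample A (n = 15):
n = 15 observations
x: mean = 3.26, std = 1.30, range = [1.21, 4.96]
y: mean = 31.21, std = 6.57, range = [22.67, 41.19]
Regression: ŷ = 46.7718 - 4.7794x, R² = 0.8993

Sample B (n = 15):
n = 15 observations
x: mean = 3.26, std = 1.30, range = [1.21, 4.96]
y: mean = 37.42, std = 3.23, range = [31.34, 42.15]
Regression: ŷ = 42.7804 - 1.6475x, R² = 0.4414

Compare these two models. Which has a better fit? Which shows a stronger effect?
Model A has the better fit (R² = 0.8993 vs 0.4414). Model A shows the stronger effect (|β₁| = 4.7794 vs 1.6475).

Model Comparison:

Which explains more variance? (R²)
- Model A: R² = 0.8993 → 89.93% of variance in fuel efficiency explained
- Model B: R² = 0.4414 → 44.14% of variance in fuel efficiency explained
- 0.8993 > 0.4414 → Model A has the better fit

Which has the larger per-liter effect? (|β₁|)
- Model A: β₁ = -4.7794 → predicted fuel efficiency falls 4.7794 mpg per additional liter of engine displacement
- Model B: β₁ = -1.6475 → predicted fuel efficiency falls 1.6475 mpg per additional liter of engine displacement
- |-4.7794| > |-1.6475| → Model A shows the stronger marginal effect

Notes:
- The two samples could reflect different populations, time periods, or measurement quality.
- A better fit (higher R²) doesn't necessarily mean a more important relationship.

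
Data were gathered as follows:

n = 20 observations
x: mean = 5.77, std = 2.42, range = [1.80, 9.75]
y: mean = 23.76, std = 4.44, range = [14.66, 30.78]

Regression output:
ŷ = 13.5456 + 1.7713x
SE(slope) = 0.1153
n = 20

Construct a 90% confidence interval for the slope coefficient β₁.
The 90% CI for β₁ is (1.5714, 1.9712)

Confidence interval for the slope:

The 90% CI for β₁ is: β̂₁ ± t*(α/2, n-2) × SE(β̂₁)

Step 1: Find critical t-value
- Confidence level = 0.9
- Degrees of freedom = n - 2 = 20 - 2 = 18
- t*(α/2, 18) = 1.7341

Step 2: Calculate margin of error
Margin = 1.7341 × 0.1153 = 0.1999

Step 3: Construct interval
CI = 1.7713 ± 0.1999
CI = (1.5714, 1.9712)

Interpretation: We are 90% confident that the true slope β₁ lies between 1.5714 and 1.9712.
Both endpoints are positive, so the data support a genuinely positive slope at this confidence level.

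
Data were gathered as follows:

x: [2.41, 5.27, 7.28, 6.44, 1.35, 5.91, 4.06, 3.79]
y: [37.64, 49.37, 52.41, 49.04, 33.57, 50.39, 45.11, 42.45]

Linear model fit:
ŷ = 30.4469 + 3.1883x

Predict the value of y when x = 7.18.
ŷ = 53.3389

Plug x = 7.18 into the fitted line:

ŷ = 30.4469 + 3.1883 × 7.18
ŷ = 30.4469 + 22.8920
ŷ = 53.3389

This is the fitted mean response at that x — an individual observation would come with a wider prediction interval.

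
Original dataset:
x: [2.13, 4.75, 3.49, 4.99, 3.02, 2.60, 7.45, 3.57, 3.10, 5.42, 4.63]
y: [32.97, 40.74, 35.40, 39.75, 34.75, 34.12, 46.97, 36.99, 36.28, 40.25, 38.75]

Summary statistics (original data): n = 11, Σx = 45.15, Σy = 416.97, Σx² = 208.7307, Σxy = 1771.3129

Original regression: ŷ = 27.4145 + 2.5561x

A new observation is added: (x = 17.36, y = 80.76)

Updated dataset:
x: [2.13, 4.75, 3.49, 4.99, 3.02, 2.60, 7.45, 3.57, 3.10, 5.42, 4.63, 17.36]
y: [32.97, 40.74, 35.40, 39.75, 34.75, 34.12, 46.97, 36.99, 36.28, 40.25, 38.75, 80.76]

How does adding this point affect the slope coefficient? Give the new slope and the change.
New slope β₁ = 3.1470 versus 2.5561 before: a change of +0.5909 (+23.1%).

x = 17.36 lies well outside the original x-range [2.13, 7.45] (x̄ ≈ 4.10), so this observation has high leverage and can move the slope substantially.

Step 1: Update the sums with the new point (n goes from 11 to 12)
Σx  = 45.15 + 17.36 = 62.51
Σy  = 416.97 + 80.76 = 497.73
Σx² = 208.7307 + 17.36² = 208.7307 + 301.3696 = 510.1003
Σxy = 1771.3129 + 17.36×80.76 = 1771.3129 + 1401.9936 = 3173.3065

Step 2: Recompute the slope with b₁ = (nΣxy − ΣxΣy) / (nΣx² − (Σx)²)
Numerator   = 12×3173.3065 − 62.51×497.73 = 38079.6780 − 31113.1023 = 6966.5757
Denominator = 12×510.1003 − 62.51² = 6121.2036 − 3907.5001 = 2213.7035
b₁(new) = 6966.5757 / 2213.7035 = 3.1470

(Same formula on the original sums: (11×1771.3129 − 45.15×416.97) / (11×208.7307 − 45.15²) = 658.2464 / 257.5152 = 2.5561, matching the given fit.)

Step 3: Change in slope
Δβ₁ = 3.1470 − 2.5561 = +0.5909
Relative change = +0.5909 / 2.5561 × 100% = +23.1%
→ the slope increases when the point is added.

A high-leverage point only changes the slope if it is off the original line; here y = 80.76 is above the original trend, so the slope increases.
In practice: investigate whether it comes from the same population as the rest of the sample; check such a point for data-entry or measurement error.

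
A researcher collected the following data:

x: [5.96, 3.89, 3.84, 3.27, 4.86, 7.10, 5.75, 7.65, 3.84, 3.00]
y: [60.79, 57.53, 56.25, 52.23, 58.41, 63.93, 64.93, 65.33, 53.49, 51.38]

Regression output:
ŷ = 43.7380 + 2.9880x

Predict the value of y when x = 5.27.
ŷ = 59.4848

Plug x = 5.27 into the fitted line:

ŷ = 43.7380 + 2.9880 × 5.27
ŷ = 43.7380 + 15.7468
ŷ = 59.4848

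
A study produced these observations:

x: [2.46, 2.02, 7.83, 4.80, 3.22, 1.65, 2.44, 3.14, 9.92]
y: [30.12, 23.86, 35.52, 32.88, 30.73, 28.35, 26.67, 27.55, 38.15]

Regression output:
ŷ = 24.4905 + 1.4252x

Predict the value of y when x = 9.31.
ŷ = 37.7591

Plug x = 9.31 into the fitted line:

ŷ = 24.4905 + 1.4252 × 9.31
ŷ = 24.4905 + 13.2686
ŷ = 37.7591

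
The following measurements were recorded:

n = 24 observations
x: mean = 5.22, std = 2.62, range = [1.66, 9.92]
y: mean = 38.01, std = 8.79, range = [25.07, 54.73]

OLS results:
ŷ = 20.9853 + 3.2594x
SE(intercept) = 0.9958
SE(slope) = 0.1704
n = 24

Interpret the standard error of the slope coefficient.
SE(β̂₁) = 0.1704 is the estimated standard deviation of the slope estimate across repeated samples; relative to β̂₁ = 3.2594 that is 5.2%, a precise estimate.

SE(β̂₁) = 0.1704 says: if we drew many samples of n = 24 from the same population and refit each time, the fitted slopes would scatter with a standard deviation of roughly 0.1704 around the true β₁.

Relative precision:
- SE / |β̂₁| = 0.1704 / 3.2594 = 5.2%
- Rule of thumb (under 20%: precise; 20% to under 50%: moderately precise; 50% or more: imprecise) → precise

Link to the t-test: t = β̂₁ / SE(β̂₁) = 3.2594 / 0.1704 = 19.1279, the statistic for H₀: β₁ = 0.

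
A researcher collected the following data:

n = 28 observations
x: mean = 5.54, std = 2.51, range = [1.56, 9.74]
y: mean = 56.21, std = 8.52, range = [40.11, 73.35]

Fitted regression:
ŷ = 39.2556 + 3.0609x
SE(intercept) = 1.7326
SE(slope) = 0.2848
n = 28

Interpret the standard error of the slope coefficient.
SE(β̂₁) = 0.2848 is the estimated standard deviation of the slope estimate across repeated samples; relative to β̂₁ = 3.0609 that is 9.3%, a precise estimate.

SE(β̂₁) = 0.2848 says: if we drew many samples of n = 28 from the same population and refit each time, the fitted slopes would scatter with a standard deviation of roughly 0.2848 around the true β₁.

Relative precision:
- SE / |β̂₁| = 0.2848 / 3.0609 = 9.3%
- Rule of thumb (under 20%: precise; 20% to under 50%: moderately precise; 50% or more: imprecise) → precise

Rough 95% range (±2 SE): 3.0609 ± 0.5696 → (2.4913, 3.6305).

What drives SE(β̂₁): larger n (here n = 28) → smaller SE; wider spread of x values → smaller SE; more residual scatter → larger SE.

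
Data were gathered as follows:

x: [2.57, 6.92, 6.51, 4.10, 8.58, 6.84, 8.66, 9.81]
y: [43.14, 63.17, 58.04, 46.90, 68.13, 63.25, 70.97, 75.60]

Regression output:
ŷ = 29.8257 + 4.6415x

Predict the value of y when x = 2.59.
ŷ = 41.8472

x = 2.59 lies inside the observed range [2.57, 9.81], so the fitted equation applies directly:

ŷ = 29.8257 + 4.6415 × 2.59
ŷ = 29.8257 + 12.0215
ŷ = 41.8472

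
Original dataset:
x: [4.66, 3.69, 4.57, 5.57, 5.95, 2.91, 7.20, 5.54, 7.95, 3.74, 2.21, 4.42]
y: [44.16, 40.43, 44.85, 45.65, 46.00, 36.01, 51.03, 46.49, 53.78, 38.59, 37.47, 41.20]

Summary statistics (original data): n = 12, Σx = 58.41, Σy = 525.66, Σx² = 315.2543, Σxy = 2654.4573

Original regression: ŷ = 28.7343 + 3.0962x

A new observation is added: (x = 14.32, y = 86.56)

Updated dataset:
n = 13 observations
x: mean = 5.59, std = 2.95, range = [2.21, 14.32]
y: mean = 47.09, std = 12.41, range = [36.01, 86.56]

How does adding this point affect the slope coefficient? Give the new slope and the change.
Adding the point moves β₁ from 3.0962 to 4.1338, i.e. it increases by 1.0376 (+33.5%).

x = 14.32 lies well outside the original x-range [2.21, 7.95] (x̄ ≈ 4.87), so this observation has high leverage and can move the slope substantially.

Step 1: Update the sums with the new point (n goes from 12 to 13)
Σx  = 58.41 + 14.32 = 72.73
Σy  = 525.66 + 86.56 = 612.22
Σx² = 315.2543 + 14.32² = 315.2543 + 205.0624 = 520.3167
Σxy = 2654.4573 + 14.32×86.56 = 2654.4573 + 1239.5392 = 3893.9965

Step 2: Recompute the slope with b₁ = (nΣxy − ΣxΣy) / (nΣx² − (Σx)²)
Numerator   = 13×3893.9965 − 72.73×612.22 = 50621.9545 − 44526.7606 = 6095.1939
Denominator = 13×520.3167 − 72.73² = 6764.1171 − 5289.6529 = 1474.4642
b₁(new) = 6095.1939 / 1474.4642 = 4.1338

(Same formula on the original sums: (12×2654.4573 − 58.41×525.66) / (12×315.2543 − 58.41²) = 1149.6870 / 371.3235 = 3.0962, matching the given fit.)

Step 3: Change in slope
Δβ₁ = 4.1338 − 3.0962 = +1.0376
Relative change = +1.0376 / 3.0962 × 100% = +33.5%
→ the slope increases when the point is added.

Because the point sits above the extension of the original line at a high-leverage x, it tilts the fit up.
In practice: examine leverage (hᵢ) and Cook's distance rather than deleting it automatically.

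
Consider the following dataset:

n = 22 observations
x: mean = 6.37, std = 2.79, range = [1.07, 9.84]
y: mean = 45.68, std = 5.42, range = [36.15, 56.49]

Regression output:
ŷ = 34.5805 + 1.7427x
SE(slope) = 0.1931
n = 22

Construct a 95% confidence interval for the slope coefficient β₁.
The 95% CI for β₁ is (1.3399, 2.1455)

Confidence interval for the slope:

The 95% CI for β₁ is: β̂₁ ± t*(α/2, n-2) × SE(β̂₁)

Step 1: Find critical t-value
- Confidence level = 0.95
- Degrees of freedom = n - 2 = 22 - 2 = 20
- t*(α/2, 20) = 2.0860

Step 2: Calculate margin of error
Margin = 2.0860 × 0.1931 = 0.4028

Step 3: Construct interval
CI = 1.7427 ± 0.4028
CI = (1.3399, 2.1455)

Interpretation: We are 95% confident that the true slope β₁ lies between 1.3399 and 2.1455.
Both endpoints are positive, so the data support a genuinely positive slope at this confidence level.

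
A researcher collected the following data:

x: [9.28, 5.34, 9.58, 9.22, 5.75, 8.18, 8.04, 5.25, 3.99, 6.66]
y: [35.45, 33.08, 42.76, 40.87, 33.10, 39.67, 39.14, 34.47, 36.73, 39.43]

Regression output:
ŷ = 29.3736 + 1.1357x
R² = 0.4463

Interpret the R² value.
R² = 0.4463 means 44.63% of the variation in y is explained by the linear relationship with x. This indicates a moderate fit.

The coefficient of determination R² is the fraction of the total variation in y that the fitted line accounts for.

Here R² = 0.4463:
- Explained: 44.63% of the variation in y
- Unexplained (residual): 100% − 44.63% = 55.37%
- Rule of thumb (below 0.3 weak; 0.3 to below 0.7 moderate; 0.7 and above strong) → moderate

Note: R² never decreases when predictors are added, so it should not be used alone to compare models of different size.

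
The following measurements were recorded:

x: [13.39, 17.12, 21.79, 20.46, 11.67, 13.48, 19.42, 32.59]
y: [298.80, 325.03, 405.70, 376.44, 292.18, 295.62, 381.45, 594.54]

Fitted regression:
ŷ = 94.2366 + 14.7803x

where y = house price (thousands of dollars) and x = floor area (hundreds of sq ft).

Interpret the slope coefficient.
On average, house price is about 14.7803 thousand dollars higher for every extra hundred sq ft of floor area.

The slope coefficient β₁ = 14.7803 represents the marginal effect of floor area on house price.

Interpretation:
- Floor area up by 1 hundred sq ft → predicted house price increases by 14.7803 thousand dollars
- The effect is assumed constant over the observed range of x (linearity)

(β₀ = 94.2366 is the fitted value at x = 0 and is not part of the slope interpretation.)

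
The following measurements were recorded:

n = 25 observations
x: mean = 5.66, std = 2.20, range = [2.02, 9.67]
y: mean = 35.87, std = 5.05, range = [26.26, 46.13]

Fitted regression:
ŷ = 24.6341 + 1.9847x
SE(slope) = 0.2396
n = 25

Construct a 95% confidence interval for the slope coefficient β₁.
The 95% CI for β₁ is (1.4890, 2.4804)

Confidence interval for the slope:

The 95% CI for β₁ is: β̂₁ ± t*(α/2, n-2) × SE(β̂₁)

Step 1: Find critical t-value
- Confidence level = 0.95
- Degrees of freedom = n - 2 = 25 - 2 = 23
- t*(α/2, 23) = 2.0687

Step 2: Calculate margin of error
Margin = 2.0687 × 0.2396 = 0.4957

Step 3: Construct interval
CI = 1.9847 ± 0.4957
CI = (1.4890, 2.4804)

Interpretation: We are 95% confident that the true slope β₁ lies between 1.4890 and 2.4804.
Both endpoints are positive, so the data support a genuinely positive slope at this confidence level.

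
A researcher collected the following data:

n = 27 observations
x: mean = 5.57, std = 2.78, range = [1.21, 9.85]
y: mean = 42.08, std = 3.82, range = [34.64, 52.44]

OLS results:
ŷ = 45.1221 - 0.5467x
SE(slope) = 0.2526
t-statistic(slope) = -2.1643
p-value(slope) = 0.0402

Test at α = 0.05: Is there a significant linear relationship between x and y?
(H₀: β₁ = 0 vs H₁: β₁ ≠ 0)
p-value = 0.0402 < α = 0.05, so we reject H₀. The relationship is significant.

Hypothesis test for the slope coefficient:

H₀: β₁ = 0 (no linear relationship)
H₁: β₁ ≠ 0 (linear relationship exists)

Test statistic: t = β̂₁ / SE(β̂₁) = -0.5467 / 0.2526 = -2.1643

With df = 25, the two-sided p-value for |t| = 2.1643 is 0.0402.

Decision rule: reject H₀ if p-value < α.
p-value = 0.0402 < α = 0.05 → reject H₀.

There is sufficient evidence at the 5% significance level to conclude that a linear relationship exists between x and y.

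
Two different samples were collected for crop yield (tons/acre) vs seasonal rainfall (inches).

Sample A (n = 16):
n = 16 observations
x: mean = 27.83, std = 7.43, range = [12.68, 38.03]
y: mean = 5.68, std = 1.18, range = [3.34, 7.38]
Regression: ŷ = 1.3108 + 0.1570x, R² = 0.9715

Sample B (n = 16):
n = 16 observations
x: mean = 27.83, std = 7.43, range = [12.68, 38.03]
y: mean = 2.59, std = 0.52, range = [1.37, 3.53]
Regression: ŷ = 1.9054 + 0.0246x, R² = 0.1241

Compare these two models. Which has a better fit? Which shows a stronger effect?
Model A has the better fit (R² = 0.9715 vs 0.1241). Model A shows the stronger effect (|β₁| = 0.1570 vs 0.0246).

Model Comparison:

Fit — compare R²:
- Model A: R² = 0.9715 → 97.15% of variance in crop yield explained
- Model B: R² = 0.1241 → 12.41% of variance in crop yield explained
- 0.9715 > 0.1241 → Model A has the better fit

Effect size (slope magnitude):
- Model A: β₁ = 0.1570 → predicted crop yield rises 0.1570 tons/acre per additional inch of rainfall
- Model B: β₁ = 0.0246 → predicted crop yield rises 0.0246 tons/acre per additional inch of rainfall
- |0.1570| > |0.0246| → Model A shows the stronger marginal effect

Note: A better fit (higher R²) doesn't necessarily mean a more important relationship.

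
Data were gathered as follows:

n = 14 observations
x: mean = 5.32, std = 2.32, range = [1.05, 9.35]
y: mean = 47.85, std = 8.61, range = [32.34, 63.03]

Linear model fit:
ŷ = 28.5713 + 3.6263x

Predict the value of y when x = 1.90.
ŷ = 35.4613

Plug x = 1.90 into the fitted line:

ŷ = 28.5713 + 3.6263 × 1.90
ŷ = 28.5713 + 6.8900
ŷ = 35.4613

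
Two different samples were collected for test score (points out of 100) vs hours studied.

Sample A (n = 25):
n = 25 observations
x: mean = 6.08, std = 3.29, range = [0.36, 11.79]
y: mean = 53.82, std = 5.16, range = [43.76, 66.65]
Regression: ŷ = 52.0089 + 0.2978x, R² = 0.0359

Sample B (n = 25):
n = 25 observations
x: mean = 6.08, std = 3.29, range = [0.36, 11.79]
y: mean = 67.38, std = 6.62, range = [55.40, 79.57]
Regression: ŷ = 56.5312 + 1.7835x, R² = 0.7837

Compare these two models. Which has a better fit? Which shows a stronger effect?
Model B has the better fit (R² = 0.7837 vs 0.0359). Model B shows the stronger effect (|β₁| = 1.7835 vs 0.2978).

Model Comparison:

Which explains more variance? (R²)
- Model A: R² = 0.0359 → 3.59% of variance in test score explained
- Model B: R² = 0.7837 → 78.37% of variance in test score explained
- 0.7837 > 0.0359 → Model B has the better fit

Which has the larger per-hour effect? (|β₁|)
- Model A: β₁ = 0.2978 → predicted test score rises 0.2978 points per additional hour of study time
- Model B: β₁ = 1.7835 → predicted test score rises 1.7835 points per additional hour of study time
- |0.2978| < |1.7835| → Model B shows the stronger marginal effect

Notes:
- A steeper slope doesn't make a better model if the scatter around the line is large.
- The two samples could reflect different populations, time periods, or measurement quality.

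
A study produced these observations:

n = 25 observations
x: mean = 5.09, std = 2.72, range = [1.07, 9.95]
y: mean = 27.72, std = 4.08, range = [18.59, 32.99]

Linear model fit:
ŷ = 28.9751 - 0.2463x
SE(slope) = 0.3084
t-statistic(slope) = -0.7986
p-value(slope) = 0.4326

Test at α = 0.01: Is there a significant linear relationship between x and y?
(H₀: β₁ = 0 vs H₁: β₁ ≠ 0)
Fail to reject H₀: p-value = 0.4326 ≥ α = 0.01. The linear relationship is not significant at the 1% level.

Hypothesis test for the slope coefficient:

H₀: β₁ = 0 (no linear relationship)
H₁: β₁ ≠ 0 (linear relationship exists)

Test statistic: t = β̂₁ / SE(β̂₁) = -0.2463 / 0.3084 = -0.7986

With df = 23, the two-sided p-value for |t| = 0.7986 is 0.4326.

Decision rule: reject H₀ if p-value < α.
p-value = 0.4326 ≥ α = 0.01 → fail to reject H₀.

At α = 0.01 the data do not provide convincing evidence of a nonzero slope.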